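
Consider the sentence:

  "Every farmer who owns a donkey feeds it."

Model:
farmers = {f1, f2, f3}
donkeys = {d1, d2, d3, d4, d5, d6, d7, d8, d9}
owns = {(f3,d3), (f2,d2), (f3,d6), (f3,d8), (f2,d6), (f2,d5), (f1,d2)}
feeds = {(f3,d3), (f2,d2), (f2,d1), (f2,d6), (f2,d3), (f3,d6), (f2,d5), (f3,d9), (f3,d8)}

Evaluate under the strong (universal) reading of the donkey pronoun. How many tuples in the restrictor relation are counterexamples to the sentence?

1

"it" takes "a donkey" as antecedent — a donkey pronoun bound across the clause boundary.
Strong reading: for every (f,d) with owns(f,d), feeds(f,d).
Restrictor pairs: (f1,d2) ✗  (f2,d2) ✓  (f2,d5) ✓  (f2,d6) ✓  (f3,d3) ✓  (f3,d6) ✓  (f3,d8) ✓
Counterexamples (restrictor pairs failing the scope): 1.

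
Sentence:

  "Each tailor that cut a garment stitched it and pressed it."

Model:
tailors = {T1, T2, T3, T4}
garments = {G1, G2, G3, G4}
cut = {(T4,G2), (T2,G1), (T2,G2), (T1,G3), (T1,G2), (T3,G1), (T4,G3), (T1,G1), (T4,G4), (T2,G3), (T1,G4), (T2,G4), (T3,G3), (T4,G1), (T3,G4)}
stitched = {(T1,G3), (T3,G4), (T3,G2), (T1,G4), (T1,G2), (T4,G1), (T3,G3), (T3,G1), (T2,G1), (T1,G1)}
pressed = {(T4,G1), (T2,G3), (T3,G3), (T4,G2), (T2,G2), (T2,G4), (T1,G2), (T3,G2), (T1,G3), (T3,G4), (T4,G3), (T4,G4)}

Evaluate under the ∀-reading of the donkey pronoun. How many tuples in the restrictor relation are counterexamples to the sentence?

"it" takes "a garment" as antecedent — a donkey pronoun bound across the clause boundary.
Strong reading: for every (t,g) with cut(t,g), stitched(t,g) ∧ pressed(t,g).
Restrictor pairs: (T1,G1) ✗  (T1,G2) ✓  (T1,G3) ✓  (T1,G4) ✗  (T2,G1) ✗  (T2,G2) ✗  (T2,G3) ✗  (T2,G4) ✗  (T3,G1) ✗  (T3,G3) ✓  (T3,G4) ✓  (T4,G1) ✓  (T4,G2) ✗  (T4,G3) ✗  (T4,G4) ✗
Counterexamples (restrictor pairs failing the scope): 10.

10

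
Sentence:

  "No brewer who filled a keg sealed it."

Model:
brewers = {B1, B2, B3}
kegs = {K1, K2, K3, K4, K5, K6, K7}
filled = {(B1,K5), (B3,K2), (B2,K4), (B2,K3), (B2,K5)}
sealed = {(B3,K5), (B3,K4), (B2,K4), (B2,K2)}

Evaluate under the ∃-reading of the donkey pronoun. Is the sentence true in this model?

"it" takes "a keg" as antecedent — a donkey pronoun bound across the clause boundary.
Truth condition: for no (b,k) with filled(b,k) does sealed(b,k) hold.
Restrictor pairs — does the scope hold? (B1,K5):fails  (B2,K3):fails  (B2,K4):holds  (B2,K5):fails  (B3,K2):fails
Scope holds for 1 pair(s), so the sentence is false.

False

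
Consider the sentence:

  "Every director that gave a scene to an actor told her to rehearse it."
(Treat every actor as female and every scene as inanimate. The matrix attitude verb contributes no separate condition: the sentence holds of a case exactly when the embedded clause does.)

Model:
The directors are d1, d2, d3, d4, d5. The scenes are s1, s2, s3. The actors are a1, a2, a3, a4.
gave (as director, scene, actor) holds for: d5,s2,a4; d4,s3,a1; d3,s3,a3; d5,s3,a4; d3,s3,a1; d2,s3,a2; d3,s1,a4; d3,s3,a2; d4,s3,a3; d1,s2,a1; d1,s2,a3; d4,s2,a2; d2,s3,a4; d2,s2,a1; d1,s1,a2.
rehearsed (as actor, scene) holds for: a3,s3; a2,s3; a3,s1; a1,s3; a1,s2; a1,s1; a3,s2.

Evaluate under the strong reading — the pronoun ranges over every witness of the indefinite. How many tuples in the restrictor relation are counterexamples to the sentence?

6

"her" takes "an actor" as antecedent and "it" takes "a scene"; both are donkey pronouns co-varying with the restrictor.
Strong reading: for every (d,s,a) with gave(d,s,a), rehearsed(a,s).
Restrictor triples: (d1,s1,a2)→rehearsed(a2,s1) ✗  (d1,s2,a1)→rehearsed(a1,s2) ✓  (d1,s2,a3)→rehearsed(a3,s2) ✓  (d2,s2,a1)→rehearsed(a1,s2) ✓  (d2,s3,a2)→rehearsed(a2,s3) ✓  (d2,s3,a4)→rehearsed(a4,s3) ✗  (d3,s1,a4)→rehearsed(a4,s1) ✗  (d3,s3,a1)→rehearsed(a1,s3) ✓  (d3,s3,a2)→rehearsed(a2,s3) ✓  (d3,s3,a3)→rehearsed(a3,s3) ✓  (d4,s2,a2)→rehearsed(a2,s2) ✗  (d4,s3,a1)→rehearsed(a1,s3) ✓  (d4,s3,a3)→rehearsed(a3,s3) ✓  (d5,s2,a4)→rehearsed(a4,s2) ✗  (d5,s3,a4)→rehearsed(a4,s3) ✗
Counterexamples (restrictor triples failing the scope): 6.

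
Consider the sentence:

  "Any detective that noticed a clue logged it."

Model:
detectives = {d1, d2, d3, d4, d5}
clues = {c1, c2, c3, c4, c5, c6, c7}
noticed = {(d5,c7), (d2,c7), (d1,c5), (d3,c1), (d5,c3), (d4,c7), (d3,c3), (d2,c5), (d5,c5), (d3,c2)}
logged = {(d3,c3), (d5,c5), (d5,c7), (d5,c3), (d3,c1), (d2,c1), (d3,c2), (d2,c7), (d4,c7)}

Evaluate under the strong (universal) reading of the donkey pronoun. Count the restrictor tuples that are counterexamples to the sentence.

2

"it" takes "a clue" as antecedent — a donkey pronoun bound across the clause boundary.
Strong reading: for every (d,c) with noticed(d,c), logged(d,c).
Restrictor pairs: (d1,c5) ✗  (d2,c5) ✗  (d2,c7) ✓  (d3,c1) ✓  (d3,c2) ✓  (d3,c3) ✓  (d4,c7) ✓  (d5,c3) ✓  (d5,c5) ✓  (d5,c7) ✓
Counterexamples (restrictor pairs failing the scope): 2.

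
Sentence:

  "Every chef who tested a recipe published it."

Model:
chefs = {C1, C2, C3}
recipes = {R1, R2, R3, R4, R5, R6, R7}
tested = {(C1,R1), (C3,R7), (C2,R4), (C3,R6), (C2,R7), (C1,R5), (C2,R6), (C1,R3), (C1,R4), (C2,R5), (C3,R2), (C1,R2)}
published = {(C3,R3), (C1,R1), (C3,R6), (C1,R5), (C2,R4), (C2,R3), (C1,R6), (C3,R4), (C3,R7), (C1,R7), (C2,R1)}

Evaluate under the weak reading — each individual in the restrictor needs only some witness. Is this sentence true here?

True

"it" takes "a recipe" as antecedent — a donkey pronoun bound across the clause boundary.
Weak reading: every chef c with some tested-recipe has at least one tested-recipe r such that published(c,r).
Per chef: C1:✓  C2:✓  C3:✓
Every chef in the restrictor has a witness.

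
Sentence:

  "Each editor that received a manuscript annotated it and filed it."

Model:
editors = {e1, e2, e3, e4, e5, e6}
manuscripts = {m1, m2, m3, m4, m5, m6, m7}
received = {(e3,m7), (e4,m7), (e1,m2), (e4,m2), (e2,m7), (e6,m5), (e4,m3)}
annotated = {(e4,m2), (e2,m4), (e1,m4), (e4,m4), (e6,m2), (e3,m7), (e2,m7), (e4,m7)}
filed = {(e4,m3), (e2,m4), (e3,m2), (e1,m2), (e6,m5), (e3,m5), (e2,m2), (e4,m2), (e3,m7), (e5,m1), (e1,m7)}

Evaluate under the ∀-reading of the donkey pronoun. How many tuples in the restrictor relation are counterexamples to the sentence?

"it" takes "a manuscript" as antecedent — a donkey pronoun bound across the clause boundary.
Strong reading: for every (e,m) with received(e,m), annotated(e,m) ∧ filed(e,m).
Restrictor pairs: (e1,m2) ✗  (e2,m7) ✗  (e3,m7) ✓  (e4,m2) ✓  (e4,m3) ✗  (e4,m7) ✗  (e6,m5) ✗
Counterexamples (restrictor pairs failing the scope): 5.

5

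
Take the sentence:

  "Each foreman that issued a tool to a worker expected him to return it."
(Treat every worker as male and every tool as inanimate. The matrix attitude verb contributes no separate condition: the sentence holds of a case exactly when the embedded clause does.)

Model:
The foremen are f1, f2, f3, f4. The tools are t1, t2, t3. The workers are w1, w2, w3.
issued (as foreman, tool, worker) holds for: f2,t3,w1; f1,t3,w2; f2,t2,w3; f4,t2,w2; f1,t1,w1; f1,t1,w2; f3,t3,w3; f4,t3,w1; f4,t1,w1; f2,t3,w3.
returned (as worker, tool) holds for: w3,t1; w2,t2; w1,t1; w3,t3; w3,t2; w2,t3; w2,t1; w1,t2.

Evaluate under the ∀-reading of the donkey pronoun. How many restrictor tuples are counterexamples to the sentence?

2

"him" takes "a worker" as antecedent and "it" takes "a tool"; both are donkey pronouns co-varying with the restrictor.
Strong reading: for every (f,t,w) with issued(f,t,w), returned(w,t).
Restrictor triples: (f1,t1,w1)→returned(w1,t1) ✓  (f1,t1,w2)→returned(w2,t1) ✓  (f1,t3,w2)→returned(w2,t3) ✓  (f2,t2,w3)→returned(w3,t2) ✓  (f2,t3,w1)→returned(w1,t3) ✗  (f2,t3,w3)→returned(w3,t3) ✓  (f3,t3,w3)→returned(w3,t3) ✓  (f4,t1,w1)→returned(w1,t1) ✓  (f4,t2,w2)→returned(w2,t2) ✓  (f4,t3,w1)→returned(w1,t3) ✗
Counterexamples (restrictor triples failing the scope): 2.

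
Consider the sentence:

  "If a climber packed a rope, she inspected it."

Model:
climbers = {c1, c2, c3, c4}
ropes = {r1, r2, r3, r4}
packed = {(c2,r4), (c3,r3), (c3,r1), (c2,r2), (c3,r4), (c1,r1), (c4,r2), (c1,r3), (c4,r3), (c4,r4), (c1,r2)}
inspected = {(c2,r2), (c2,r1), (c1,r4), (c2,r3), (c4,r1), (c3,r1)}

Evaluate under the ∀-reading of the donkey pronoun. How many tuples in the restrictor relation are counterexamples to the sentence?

"it" takes "a rope" as antecedent — a donkey pronoun bound across the clause boundary.
Strong reading: for every (c,r) with packed(c,r), inspected(c,r).
Restrictor pairs: (c1,r1) ✗  (c1,r2) ✗  (c1,r3) ✗  (c2,r2) ✓  (c2,r4) ✗  (c3,r1) ✓  (c3,r3) ✗  (c3,r4) ✗  (c4,r2) ✗  (c4,r3) ✗  (c4,r4) ✗
Counterexamples (restrictor pairs failing the scope): 9.

9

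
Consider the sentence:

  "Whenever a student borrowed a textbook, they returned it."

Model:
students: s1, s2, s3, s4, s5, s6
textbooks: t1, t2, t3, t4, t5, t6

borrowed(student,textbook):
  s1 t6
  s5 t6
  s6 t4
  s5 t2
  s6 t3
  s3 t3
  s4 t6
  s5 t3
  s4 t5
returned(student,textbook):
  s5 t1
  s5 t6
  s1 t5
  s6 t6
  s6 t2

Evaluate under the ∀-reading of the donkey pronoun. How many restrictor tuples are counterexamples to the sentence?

8

"it" takes "a textbook" as antecedent — a donkey pronoun bound across the clause boundary.
Strong reading: for every (s,t) with borrowed(s,t), returned(s,t).
Restrictor pairs: (s1,t6) ✗  (s3,t3) ✗  (s4,t5) ✗  (s4,t6) ✗  (s5,t2) ✗  (s5,t3) ✗  (s5,t6) ✓  (s6,t3) ✗  (s6,t4) ✗
Counterexamples (restrictor pairs failing the scope): 8.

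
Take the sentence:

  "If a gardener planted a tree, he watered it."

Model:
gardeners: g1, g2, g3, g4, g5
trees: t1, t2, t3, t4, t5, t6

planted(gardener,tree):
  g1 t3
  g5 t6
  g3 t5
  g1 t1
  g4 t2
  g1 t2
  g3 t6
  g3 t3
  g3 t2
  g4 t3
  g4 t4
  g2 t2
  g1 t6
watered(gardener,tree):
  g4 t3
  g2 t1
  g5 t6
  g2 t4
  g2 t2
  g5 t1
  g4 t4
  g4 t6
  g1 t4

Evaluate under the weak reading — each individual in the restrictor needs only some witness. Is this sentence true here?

"it" takes "a tree" as antecedent — a donkey pronoun bound across the clause boundary.
Weak reading: every gardener g with some planted-tree has at least one planted-tree t such that watered(g,t).
Per gardener: g1:✗  g2:✓  g3:✗  g4:✓  g5:✓
g1 has no witness among its planted-trees.

False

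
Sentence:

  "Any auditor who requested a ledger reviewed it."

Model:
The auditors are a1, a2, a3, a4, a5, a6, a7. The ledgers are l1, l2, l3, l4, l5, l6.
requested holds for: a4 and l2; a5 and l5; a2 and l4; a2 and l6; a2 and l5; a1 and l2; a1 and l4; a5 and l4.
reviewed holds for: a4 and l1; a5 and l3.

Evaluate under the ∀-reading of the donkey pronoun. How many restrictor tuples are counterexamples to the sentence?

"it" takes "a ledger" as antecedent — a donkey pronoun bound across the clause boundary.
Strong reading: for every (a,l) with requested(a,l), reviewed(a,l).
Restrictor pairs: (a1,l2) ✗  (a1,l4) ✗  (a2,l4) ✗  (a2,l5) ✗  (a2,l6) ✗  (a4,l2) ✗  (a5,l4) ✗  (a5,l5) ✗
Counterexamples (restrictor pairs failing the scope): 8.

8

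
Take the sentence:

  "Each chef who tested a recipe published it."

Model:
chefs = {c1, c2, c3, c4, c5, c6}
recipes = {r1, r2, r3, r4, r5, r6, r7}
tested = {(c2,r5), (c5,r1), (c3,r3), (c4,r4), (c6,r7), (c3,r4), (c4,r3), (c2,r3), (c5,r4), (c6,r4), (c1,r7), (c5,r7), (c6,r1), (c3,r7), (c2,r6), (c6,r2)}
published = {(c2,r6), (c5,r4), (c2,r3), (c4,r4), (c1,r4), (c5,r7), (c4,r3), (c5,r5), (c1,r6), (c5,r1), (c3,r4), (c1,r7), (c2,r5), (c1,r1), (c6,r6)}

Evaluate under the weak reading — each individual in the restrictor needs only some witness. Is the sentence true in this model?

False

"it" takes "a recipe" as antecedent — a donkey pronoun bound across the clause boundary.
Weak reading: every chef c with some tested-recipe has at least one tested-recipe r such that published(c,r).
Per chef: c1:✓  c2:✓  c3:✓  c4:✓  c5:✓  c6:✗
c6 has no witness among its tested-recipes.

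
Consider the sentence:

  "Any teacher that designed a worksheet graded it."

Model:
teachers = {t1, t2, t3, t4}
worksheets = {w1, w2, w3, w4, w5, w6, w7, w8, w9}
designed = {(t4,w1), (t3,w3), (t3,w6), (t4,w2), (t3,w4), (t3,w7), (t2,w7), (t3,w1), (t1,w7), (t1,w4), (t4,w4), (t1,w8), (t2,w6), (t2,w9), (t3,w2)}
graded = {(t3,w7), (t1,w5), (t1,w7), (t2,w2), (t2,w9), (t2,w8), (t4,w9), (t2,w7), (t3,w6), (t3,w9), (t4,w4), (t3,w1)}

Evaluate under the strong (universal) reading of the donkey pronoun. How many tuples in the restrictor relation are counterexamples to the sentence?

8

"it" takes "a worksheet" as antecedent — a donkey pronoun bound across the clause boundary.
Strong reading: for every (t,w) with designed(t,w), graded(t,w).
Restrictor pairs: (t1,w4) ✗  (t1,w7) ✓  (t1,w8) ✗  (t2,w6) ✗  (t2,w7) ✓  (t2,w9) ✓  (t3,w1) ✓  (t3,w2) ✗  (t3,w3) ✗  (t3,w4) ✗  (t3,w6) ✓  (t3,w7) ✓  (t4,w1) ✗  (t4,w2) ✗  (t4,w4) ✓
Counterexamples (restrictor pairs failing the scope): 8.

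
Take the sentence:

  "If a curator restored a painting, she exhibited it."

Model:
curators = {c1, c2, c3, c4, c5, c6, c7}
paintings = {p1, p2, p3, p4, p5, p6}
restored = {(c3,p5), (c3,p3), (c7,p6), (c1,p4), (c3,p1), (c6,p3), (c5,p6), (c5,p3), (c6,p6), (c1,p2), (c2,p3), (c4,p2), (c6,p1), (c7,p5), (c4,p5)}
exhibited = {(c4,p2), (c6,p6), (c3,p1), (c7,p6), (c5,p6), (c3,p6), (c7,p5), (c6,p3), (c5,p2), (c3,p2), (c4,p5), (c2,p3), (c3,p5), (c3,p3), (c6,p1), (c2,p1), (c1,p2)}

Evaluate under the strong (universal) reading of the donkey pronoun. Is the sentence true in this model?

False

"it" takes "a painting" as antecedent — a donkey pronoun bound across the clause boundary.
Strong reading: for every (c,p) with restored(c,p), exhibited(c,p).
Restrictor pairs: (c1,p2) ✓  (c1,p4) ✗  (c2,p3) ✓  (c3,p1) ✓  (c3,p3) ✓  (c3,p5) ✓  (c4,p2) ✓  (c4,p5) ✓  (c5,p3) ✗  (c5,p6) ✓  (c6,p1) ✓  (c6,p3) ✓  (c6,p6) ✓  (c7,p5) ✓  (c7,p6) ✓
Counterexample: (c1,p4) is in restored but fails the scope.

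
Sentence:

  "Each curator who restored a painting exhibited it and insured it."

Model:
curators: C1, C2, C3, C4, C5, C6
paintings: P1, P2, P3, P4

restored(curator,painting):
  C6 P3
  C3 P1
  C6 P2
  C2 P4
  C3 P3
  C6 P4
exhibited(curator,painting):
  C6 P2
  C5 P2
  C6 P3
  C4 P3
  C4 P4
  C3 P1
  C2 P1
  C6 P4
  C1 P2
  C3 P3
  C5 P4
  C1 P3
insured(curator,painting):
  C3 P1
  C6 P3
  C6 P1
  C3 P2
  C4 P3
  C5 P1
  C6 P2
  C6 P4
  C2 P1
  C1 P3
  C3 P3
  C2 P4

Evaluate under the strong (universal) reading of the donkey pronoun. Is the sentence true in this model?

"it" takes "a painting" as antecedent — a donkey pronoun bound across the clause boundary.
Strong reading: for every (c,p) with restored(c,p), exhibited(c,p) ∧ insured(c,p).
Restrictor pairs: (C2,P4) ✗  (C3,P1) ✓  (C3,P3) ✓  (C6,P2) ✓  (C6,P3) ✓  (C6,P4) ✓
Counterexample: (C2,P4) is in restored but fails the scope.

False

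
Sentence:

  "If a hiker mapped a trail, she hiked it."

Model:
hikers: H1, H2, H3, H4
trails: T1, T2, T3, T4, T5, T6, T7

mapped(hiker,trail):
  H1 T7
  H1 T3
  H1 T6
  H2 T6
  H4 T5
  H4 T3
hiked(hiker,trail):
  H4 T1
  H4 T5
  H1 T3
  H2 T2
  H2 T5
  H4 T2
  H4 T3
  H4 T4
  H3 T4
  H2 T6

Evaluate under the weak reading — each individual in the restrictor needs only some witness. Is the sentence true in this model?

"it" takes "a trail" as antecedent — a donkey pronoun bound across the clause boundary.
Weak reading: every hiker h with some mapped-trail has at least one mapped-trail t such that hiked(h,t).
Per hiker: H1:✓  H2:✓  H4:✓
Every hiker in the restrictor has a witness.

True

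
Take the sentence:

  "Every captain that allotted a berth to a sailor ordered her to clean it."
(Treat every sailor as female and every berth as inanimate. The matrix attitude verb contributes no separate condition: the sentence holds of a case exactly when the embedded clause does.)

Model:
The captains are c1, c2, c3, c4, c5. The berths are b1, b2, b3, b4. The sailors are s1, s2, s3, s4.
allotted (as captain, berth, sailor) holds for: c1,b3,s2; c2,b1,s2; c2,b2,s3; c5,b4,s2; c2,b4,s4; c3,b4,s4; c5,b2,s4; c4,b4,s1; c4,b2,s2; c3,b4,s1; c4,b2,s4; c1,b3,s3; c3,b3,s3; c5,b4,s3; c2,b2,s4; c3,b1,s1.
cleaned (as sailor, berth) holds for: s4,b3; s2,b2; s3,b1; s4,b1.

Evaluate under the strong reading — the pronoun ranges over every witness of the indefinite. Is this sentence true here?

False

"her" takes "a sailor" as antecedent and "it" takes "a berth"; both are donkey pronouns co-varying with the restrictor.
Strong reading: for every (c,b,s) with allotted(c,b,s), cleaned(s,b).
Restrictor triples: (c1,b3,s2)→cleaned(s2,b3) ✗  (c1,b3,s3)→cleaned(s3,b3) ✗  (c2,b1,s2)→cleaned(s2,b1) ✗  (c2,b2,s3)→cleaned(s3,b2) ✗  (c2,b2,s4)→cleaned(s4,b2) ✗  (c2,b4,s4)→cleaned(s4,b4) ✗  (c3,b1,s1)→cleaned(s1,b1) ✗  (c3,b3,s3)→cleaned(s3,b3) ✗  (c3,b4,s1)→cleaned(s1,b4) ✗  (c3,b4,s4)→cleaned(s4,b4) ✗  (c4,b2,s2)→cleaned(s2,b2) ✓  (c4,b2,s4)→cleaned(s4,b2) ✗  (c4,b4,s1)→cleaned(s1,b4) ✗  (c5,b2,s4)→cleaned(s4,b2) ✗  (c5,b4,s2)→cleaned(s2,b4) ✗  (c5,b4,s3)→cleaned(s3,b4) ✗
Counterexample: (c1,b3,s2) — cleaned(s2,b3) does not hold.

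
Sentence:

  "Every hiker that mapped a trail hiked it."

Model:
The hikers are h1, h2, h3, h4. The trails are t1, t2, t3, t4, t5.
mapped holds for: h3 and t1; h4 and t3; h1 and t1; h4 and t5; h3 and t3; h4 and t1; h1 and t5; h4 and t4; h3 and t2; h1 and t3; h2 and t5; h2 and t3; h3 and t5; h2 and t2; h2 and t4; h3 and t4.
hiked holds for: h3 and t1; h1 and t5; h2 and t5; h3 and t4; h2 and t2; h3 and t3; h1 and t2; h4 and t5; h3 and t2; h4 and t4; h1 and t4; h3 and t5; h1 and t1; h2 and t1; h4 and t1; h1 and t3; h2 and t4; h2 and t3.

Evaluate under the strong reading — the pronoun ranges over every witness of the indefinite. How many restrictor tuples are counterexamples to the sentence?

"it" takes "a trail" as antecedent — a donkey pronoun bound across the clause boundary.
Strong reading: for every (h,t) with mapped(h,t), hiked(h,t).
Restrictor pairs: (h1,t1) ✓  (h1,t3) ✓  (h1,t5) ✓  (h2,t2) ✓  (h2,t3) ✓  (h2,t4) ✓  (h2,t5) ✓  (h3,t1) ✓  (h3,t2) ✓  (h3,t3) ✓  (h3,t4) ✓  (h3,t5) ✓  (h4,t1) ✓  (h4,t3) ✗  (h4,t4) ✓  (h4,t5) ✓
Counterexamples (restrictor pairs failing the scope): 1.

1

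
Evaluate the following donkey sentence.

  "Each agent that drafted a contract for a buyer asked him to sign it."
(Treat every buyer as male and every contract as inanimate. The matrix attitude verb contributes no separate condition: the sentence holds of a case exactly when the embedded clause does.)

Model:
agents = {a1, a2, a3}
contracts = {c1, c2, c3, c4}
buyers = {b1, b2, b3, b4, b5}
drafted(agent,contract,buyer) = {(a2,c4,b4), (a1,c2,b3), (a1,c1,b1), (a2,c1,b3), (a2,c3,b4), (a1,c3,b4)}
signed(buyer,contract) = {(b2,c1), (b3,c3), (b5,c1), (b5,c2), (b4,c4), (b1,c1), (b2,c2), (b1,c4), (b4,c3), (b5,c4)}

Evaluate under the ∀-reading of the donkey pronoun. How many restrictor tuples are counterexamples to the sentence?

"him" takes "a buyer" as antecedent and "it" takes "a contract"; both are donkey pronouns co-varying with the restrictor.
Strong reading: for every (a,c,b) with drafted(a,c,b), signed(b,c).
Restrictor triples: (a1,c1,b1)→signed(b1,c1) ✓  (a1,c2,b3)→signed(b3,c2) ✗  (a1,c3,b4)→signed(b4,c3) ✓  (a2,c1,b3)→signed(b3,c1) ✗  (a2,c3,b4)→signed(b4,c3) ✓  (a2,c4,b4)→signed(b4,c4) ✓
Counterexamples (restrictor triples failing the scope): 2.

2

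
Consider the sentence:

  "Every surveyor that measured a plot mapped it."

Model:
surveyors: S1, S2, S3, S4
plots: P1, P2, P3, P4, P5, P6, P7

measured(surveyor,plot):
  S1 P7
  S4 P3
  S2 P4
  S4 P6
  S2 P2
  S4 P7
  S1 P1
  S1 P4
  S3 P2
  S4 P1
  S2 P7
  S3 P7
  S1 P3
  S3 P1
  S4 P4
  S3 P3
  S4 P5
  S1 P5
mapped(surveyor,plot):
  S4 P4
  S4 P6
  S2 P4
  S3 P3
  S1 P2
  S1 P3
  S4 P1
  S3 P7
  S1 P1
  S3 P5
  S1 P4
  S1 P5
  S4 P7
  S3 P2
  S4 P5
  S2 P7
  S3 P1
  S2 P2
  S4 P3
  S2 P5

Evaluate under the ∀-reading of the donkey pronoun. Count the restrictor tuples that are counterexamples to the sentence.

1

"it" takes "a plot" as antecedent — a donkey pronoun bound across the clause boundary.
Strong reading: for every (s,p) with measured(s,p), mapped(s,p).
Restrictor pairs: (S1,P1) ✓  (S1,P3) ✓  (S1,P4) ✓  (S1,P5) ✓  (S1,P7) ✗  (S2,P2) ✓  (S2,P4) ✓  (S2,P7) ✓  (S3,P1) ✓  (S3,P2) ✓  (S3,P3) ✓  (S3,P7) ✓  (S4,P1) ✓  (S4,P3) ✓  (S4,P4) ✓  (S4,P5) ✓  (S4,P6) ✓  (S4,P7) ✓
Counterexamples (restrictor pairs failing the scope): 1.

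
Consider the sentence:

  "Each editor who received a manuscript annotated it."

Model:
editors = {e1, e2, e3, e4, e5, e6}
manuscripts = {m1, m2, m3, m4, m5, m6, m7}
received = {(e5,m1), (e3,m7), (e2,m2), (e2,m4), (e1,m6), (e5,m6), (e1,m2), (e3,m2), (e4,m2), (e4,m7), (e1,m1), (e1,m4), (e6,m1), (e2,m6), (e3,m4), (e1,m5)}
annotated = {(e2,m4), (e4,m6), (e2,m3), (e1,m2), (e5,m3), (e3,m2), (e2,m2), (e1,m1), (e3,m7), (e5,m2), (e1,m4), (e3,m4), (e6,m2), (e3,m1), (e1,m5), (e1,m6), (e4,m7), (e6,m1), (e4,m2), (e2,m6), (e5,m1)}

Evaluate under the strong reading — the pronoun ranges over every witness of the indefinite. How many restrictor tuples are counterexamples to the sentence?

1

"it" takes "a manuscript" as antecedent — a donkey pronoun bound across the clause boundary.
Strong reading: for every (e,m) with received(e,m), annotated(e,m).
Restrictor pairs: (e1,m1) ✓  (e1,m2) ✓  (e1,m4) ✓  (e1,m5) ✓  (e1,m6) ✓  (e2,m2) ✓  (e2,m4) ✓  (e2,m6) ✓  (e3,m2) ✓  (e3,m4) ✓  (e3,m7) ✓  (e4,m2) ✓  (e4,m7) ✓  (e5,m1) ✓  (e5,m6) ✗  (e6,m1) ✓
Counterexamples (restrictor pairs failing the scope): 1.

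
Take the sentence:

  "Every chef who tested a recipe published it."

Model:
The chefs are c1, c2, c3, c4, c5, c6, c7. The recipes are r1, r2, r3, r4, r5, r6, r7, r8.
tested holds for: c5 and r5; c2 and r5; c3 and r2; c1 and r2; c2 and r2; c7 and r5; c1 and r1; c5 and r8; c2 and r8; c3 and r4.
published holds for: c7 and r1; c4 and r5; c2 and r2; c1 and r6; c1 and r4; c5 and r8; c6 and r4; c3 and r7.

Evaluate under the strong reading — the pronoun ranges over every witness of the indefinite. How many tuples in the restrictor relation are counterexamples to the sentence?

8

"it" takes "a recipe" as antecedent — a donkey pronoun bound across the clause boundary.
Strong reading: for every (c,r) with tested(c,r), published(c,r).
Restrictor pairs: (c1,r1) ✗  (c1,r2) ✗  (c2,r2) ✓  (c2,r5) ✗  (c2,r8) ✗  (c3,r2) ✗  (c3,r4) ✗  (c5,r5) ✗  (c5,r8) ✓  (c7,r5) ✗
Counterexamples (restrictor pairs failing the scope): 8.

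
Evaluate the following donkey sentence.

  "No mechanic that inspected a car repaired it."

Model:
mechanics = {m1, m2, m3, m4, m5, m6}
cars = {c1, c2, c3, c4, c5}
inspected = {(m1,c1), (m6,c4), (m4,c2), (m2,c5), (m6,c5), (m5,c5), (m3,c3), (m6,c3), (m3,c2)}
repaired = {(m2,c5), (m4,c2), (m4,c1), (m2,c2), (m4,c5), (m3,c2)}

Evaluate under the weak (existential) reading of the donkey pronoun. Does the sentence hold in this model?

"it" takes "a car" as antecedent — a donkey pronoun bound across the clause boundary.
Truth condition: for no (m,c) with inspected(m,c) does repaired(m,c) hold.
Restrictor pairs — does the scope hold? (m1,c1):fails  (m2,c5):holds  (m3,c2):holds  (m3,c3):fails  (m4,c2):holds  (m5,c5):fails  (m6,c3):fails  (m6,c4):fails  (m6,c5):fails
Scope holds for 3 pair(s), so the sentence is false.

False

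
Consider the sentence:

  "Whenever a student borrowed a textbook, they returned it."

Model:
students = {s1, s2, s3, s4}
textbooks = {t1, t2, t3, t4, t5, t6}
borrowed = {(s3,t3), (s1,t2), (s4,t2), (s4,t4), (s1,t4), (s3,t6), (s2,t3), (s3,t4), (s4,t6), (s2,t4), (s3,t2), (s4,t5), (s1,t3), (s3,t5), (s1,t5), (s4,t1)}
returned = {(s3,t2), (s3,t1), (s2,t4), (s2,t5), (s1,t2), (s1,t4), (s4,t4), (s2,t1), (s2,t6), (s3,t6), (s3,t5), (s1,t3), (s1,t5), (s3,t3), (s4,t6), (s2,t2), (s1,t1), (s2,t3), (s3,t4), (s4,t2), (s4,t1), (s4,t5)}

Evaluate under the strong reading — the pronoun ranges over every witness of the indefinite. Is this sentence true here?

"it" takes "a textbook" as antecedent — a donkey pronoun bound across the clause boundary.
Strong reading: for every (s,t) with borrowed(s,t), returned(s,t).
Restrictor pairs: (s1,t2) ✓  (s1,t3) ✓  (s1,t4) ✓  (s1,t5) ✓  (s2,t3) ✓  (s2,t4) ✓  (s3,t2) ✓  (s3,t3) ✓  (s3,t4) ✓  (s3,t5) ✓  (s3,t6) ✓  (s4,t1) ✓  (s4,t2) ✓  (s4,t4) ✓  (s4,t5) ✓  (s4,t6) ✓
Every restrictor pair satisfies the scope.

True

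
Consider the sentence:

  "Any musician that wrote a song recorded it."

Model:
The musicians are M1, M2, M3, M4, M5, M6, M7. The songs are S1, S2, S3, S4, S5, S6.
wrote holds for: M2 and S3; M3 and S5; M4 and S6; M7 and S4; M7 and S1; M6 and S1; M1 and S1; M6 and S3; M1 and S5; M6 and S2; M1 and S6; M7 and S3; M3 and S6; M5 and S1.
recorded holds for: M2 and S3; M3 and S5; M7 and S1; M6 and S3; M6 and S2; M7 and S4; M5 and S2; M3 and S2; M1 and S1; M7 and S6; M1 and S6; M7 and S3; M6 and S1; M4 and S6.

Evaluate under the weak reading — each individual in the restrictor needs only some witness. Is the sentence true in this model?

False

"it" takes "a song" as antecedent — a donkey pronoun bound across the clause boundary.
Weak reading: every musician m with some wrote-song has at least one wrote-song s such that recorded(m,s).
Per musician: M1:✓  M2:✓  M3:✓  M4:✓  M5:✗  M6:✓  M7:✓
M5 has no witness among its wrote-songs.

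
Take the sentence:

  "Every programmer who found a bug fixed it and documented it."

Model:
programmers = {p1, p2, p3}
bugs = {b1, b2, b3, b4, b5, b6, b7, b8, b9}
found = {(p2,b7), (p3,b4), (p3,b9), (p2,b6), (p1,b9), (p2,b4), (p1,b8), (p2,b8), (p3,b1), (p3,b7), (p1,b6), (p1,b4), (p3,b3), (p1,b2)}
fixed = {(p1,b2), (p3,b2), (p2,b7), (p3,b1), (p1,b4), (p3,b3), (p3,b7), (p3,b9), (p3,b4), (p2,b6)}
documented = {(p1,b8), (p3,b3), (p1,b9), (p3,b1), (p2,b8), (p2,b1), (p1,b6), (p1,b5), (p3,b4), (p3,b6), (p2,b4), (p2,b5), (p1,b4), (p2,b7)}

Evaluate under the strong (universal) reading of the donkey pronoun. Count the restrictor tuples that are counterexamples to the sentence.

9

"it" takes "a bug" as antecedent — a donkey pronoun bound across the clause boundary.
Strong reading: for every (p,b) with found(p,b), fixed(p,b) ∧ documented(p,b).
Restrictor pairs: (p1,b2) ✗  (p1,b4) ✓  (p1,b6) ✗  (p1,b8) ✗  (p1,b9) ✗  (p2,b4) ✗  (p2,b6) ✗  (p2,b7) ✓  (p2,b8) ✗  (p3,b1) ✓  (p3,b3) ✓  (p3,b4) ✓  (p3,b7) ✗  (p3,b9) ✗
Counterexamples (restrictor pairs failing the scope): 9.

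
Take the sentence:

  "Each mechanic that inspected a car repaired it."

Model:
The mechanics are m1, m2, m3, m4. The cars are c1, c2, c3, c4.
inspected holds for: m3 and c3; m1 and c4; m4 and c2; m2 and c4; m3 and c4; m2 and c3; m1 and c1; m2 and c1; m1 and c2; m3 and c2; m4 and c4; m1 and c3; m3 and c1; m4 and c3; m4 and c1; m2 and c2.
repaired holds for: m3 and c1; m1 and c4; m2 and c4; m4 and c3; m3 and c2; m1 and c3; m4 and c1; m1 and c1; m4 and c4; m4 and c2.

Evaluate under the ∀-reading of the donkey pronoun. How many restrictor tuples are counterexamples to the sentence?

6

"it" takes "a car" as antecedent — a donkey pronoun bound across the clause boundary.
Strong reading: for every (m,c) with inspected(m,c), repaired(m,c).
Restrictor pairs: (m1,c1) ✓  (m1,c2) ✗  (m1,c3) ✓  (m1,c4) ✓  (m2,c1) ✗  (m2,c2) ✗  (m2,c3) ✗  (m2,c4) ✓  (m3,c1) ✓  (m3,c2) ✓  (m3,c3) ✗  (m3,c4) ✗  (m4,c1) ✓  (m4,c2) ✓  (m4,c3) ✓  (m4,c4) ✓
Counterexamples (restrictor pairs failing the scope): 6.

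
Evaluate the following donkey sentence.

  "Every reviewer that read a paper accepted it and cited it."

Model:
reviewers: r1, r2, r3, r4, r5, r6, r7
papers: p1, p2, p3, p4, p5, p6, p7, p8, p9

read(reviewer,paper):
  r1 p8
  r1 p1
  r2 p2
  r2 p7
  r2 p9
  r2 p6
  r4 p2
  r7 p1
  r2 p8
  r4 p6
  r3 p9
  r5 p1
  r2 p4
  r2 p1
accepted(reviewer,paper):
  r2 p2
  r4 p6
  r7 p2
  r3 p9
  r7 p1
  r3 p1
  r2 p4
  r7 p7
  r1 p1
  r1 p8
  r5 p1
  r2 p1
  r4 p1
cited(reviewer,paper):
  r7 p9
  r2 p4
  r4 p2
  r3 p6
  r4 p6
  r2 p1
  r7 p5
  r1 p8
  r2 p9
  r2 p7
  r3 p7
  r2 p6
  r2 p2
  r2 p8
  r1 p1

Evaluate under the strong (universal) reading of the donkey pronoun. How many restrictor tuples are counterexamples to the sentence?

"it" takes "a paper" as antecedent — a donkey pronoun bound across the clause boundary.
Strong reading: for every (r,p) with read(r,p), accepted(r,p) ∧ cited(r,p).
Restrictor pairs: (r1,p1) ✓  (r1,p8) ✓  (r2,p1) ✓  (r2,p2) ✓  (r2,p4) ✓  (r2,p6) ✗  (r2,p7) ✗  (r2,p8) ✗  (r2,p9) ✗  (r3,p9) ✗  (r4,p2) ✗  (r4,p6) ✓  (r5,p1) ✗  (r7,p1) ✗
Counterexamples (restrictor pairs failing the scope): 8.

8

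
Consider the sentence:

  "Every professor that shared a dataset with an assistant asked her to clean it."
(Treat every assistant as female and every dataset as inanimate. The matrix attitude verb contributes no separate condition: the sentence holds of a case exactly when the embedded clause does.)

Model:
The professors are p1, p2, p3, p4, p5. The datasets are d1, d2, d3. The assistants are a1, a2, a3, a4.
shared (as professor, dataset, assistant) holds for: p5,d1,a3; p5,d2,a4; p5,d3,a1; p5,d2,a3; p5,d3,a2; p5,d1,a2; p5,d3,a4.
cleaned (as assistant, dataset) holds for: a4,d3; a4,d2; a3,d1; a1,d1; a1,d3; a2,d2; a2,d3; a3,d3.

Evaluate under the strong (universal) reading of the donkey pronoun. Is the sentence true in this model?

"her" takes "an assistant" as antecedent and "it" takes "a dataset"; both are donkey pronouns co-varying with the restrictor.
Strong reading: for every (p,d,a) with shared(p,d,a), cleaned(a,d).
Restrictor triples: (p5,d1,a2)→cleaned(a2,d1) ✗  (p5,d1,a3)→cleaned(a3,d1) ✓  (p5,d2,a3)→cleaned(a3,d2) ✗  (p5,d2,a4)→cleaned(a4,d2) ✓  (p5,d3,a1)→cleaned(a1,d3) ✓  (p5,d3,a2)→cleaned(a2,d3) ✓  (p5,d3,a4)→cleaned(a4,d3) ✓
Counterexample: (p5,d1,a2) — cleaned(a2,d1) does not hold.

False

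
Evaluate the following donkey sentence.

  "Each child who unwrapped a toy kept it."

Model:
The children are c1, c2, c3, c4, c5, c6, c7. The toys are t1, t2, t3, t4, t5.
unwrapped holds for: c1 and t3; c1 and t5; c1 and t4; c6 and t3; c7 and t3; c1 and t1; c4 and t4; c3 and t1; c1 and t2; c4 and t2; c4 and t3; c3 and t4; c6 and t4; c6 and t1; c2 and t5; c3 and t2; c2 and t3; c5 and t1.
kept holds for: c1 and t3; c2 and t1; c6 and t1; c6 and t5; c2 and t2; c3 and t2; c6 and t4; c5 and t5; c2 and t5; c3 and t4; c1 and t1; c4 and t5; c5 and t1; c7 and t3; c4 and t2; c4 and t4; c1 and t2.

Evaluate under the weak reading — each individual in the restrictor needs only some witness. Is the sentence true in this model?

True

"it" takes "a toy" as antecedent — a donkey pronoun bound across the clause boundary.
Weak reading: every child c with some unwrapped-toy has at least one unwrapped-toy t such that kept(c,t).
Per child: c1:✓  c2:✓  c3:✓  c4:✓  c5:✓  c6:✓  c7:✓
Every child in the restrictor has a witness.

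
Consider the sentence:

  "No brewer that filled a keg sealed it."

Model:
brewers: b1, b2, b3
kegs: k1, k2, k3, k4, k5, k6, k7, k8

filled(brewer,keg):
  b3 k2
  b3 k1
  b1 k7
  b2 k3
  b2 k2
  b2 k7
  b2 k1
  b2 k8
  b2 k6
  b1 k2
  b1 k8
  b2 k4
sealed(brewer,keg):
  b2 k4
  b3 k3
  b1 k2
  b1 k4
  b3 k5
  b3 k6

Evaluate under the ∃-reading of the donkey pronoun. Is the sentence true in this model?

False

"it" takes "a keg" as antecedent — a donkey pronoun bound across the clause boundary.
Truth condition: for no (b,k) with filled(b,k) does sealed(b,k) hold.
Restrictor pairs — does the scope hold? (b1,k2):holds  (b1,k7):fails  (b1,k8):fails  (b2,k1):fails  (b2,k2):fails  (b2,k3):fails  (b2,k4):holds  (b2,k6):fails  (b2,k7):fails  (b2,k8):fails  (b3,k1):fails  (b3,k2):fails
Scope holds for 2 pair(s), so the sentence is false.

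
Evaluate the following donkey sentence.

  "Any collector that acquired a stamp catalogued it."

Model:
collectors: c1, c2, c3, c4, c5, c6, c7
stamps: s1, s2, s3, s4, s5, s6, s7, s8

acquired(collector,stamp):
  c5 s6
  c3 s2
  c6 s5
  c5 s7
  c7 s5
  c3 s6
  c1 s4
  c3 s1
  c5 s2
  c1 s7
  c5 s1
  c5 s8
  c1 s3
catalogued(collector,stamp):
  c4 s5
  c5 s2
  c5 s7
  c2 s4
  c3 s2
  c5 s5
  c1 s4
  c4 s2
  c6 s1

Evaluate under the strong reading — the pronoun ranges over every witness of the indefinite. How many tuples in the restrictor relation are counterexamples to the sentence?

9

"it" takes "a stamp" as antecedent — a donkey pronoun bound across the clause boundary.
Strong reading: for every (c,s) with acquired(c,s), catalogued(c,s).
Restrictor pairs: (c1,s3) ✗  (c1,s4) ✓  (c1,s7) ✗  (c3,s1) ✗  (c3,s2) ✓  (c3,s6) ✗  (c5,s1) ✗  (c5,s2) ✓  (c5,s6) ✗  (c5,s7) ✓  (c5,s8) ✗  (c6,s5) ✗  (c7,s5) ✗
Counterexamples (restrictor pairs failing the scope): 9.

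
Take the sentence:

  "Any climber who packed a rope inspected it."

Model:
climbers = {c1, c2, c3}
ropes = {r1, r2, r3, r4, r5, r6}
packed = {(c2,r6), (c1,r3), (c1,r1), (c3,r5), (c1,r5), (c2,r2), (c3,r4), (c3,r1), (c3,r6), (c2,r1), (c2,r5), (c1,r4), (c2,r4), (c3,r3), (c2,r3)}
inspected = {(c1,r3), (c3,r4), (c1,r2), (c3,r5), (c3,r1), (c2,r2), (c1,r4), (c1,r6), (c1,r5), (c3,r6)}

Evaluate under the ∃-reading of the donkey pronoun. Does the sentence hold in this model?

True

"it" takes "a rope" as antecedent — a donkey pronoun bound across the clause boundary.
Weak reading: every climber c with some packed-rope has at least one packed-rope r such that inspected(c,r).
Per climber: c1:✓  c2:✓  c3:✓
Every climber in the restrictor has a witness.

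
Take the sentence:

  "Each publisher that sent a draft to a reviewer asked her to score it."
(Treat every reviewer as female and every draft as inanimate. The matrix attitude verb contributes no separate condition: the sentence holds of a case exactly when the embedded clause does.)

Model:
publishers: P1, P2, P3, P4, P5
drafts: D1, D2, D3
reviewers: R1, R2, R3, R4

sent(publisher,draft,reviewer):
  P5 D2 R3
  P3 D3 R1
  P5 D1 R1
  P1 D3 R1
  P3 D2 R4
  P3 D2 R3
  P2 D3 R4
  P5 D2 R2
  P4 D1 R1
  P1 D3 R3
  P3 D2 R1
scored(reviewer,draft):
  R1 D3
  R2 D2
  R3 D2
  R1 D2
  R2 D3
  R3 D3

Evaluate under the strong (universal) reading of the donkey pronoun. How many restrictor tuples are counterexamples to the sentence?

"her" takes "a reviewer" as antecedent and "it" takes "a draft"; both are donkey pronouns co-varying with the restrictor.
Strong reading: for every (p,d,r) with sent(p,d,r), scored(r,d).
Restrictor triples: (P1,D3,R1)→scored(R1,D3) ✓  (P1,D3,R3)→scored(R3,D3) ✓  (P2,D3,R4)→scored(R4,D3) ✗  (P3,D2,R1)→scored(R1,D2) ✓  (P3,D2,R3)→scored(R3,D2) ✓  (P3,D2,R4)→scored(R4,D2) ✗  (P3,D3,R1)→scored(R1,D3) ✓  (P4,D1,R1)→scored(R1,D1) ✗  (P5,D1,R1)→scored(R1,D1) ✗  (P5,D2,R2)→scored(R2,D2) ✓  (P5,D2,R3)→scored(R3,D2) ✓
Counterexamples (restrictor triples failing the scope): 4.

4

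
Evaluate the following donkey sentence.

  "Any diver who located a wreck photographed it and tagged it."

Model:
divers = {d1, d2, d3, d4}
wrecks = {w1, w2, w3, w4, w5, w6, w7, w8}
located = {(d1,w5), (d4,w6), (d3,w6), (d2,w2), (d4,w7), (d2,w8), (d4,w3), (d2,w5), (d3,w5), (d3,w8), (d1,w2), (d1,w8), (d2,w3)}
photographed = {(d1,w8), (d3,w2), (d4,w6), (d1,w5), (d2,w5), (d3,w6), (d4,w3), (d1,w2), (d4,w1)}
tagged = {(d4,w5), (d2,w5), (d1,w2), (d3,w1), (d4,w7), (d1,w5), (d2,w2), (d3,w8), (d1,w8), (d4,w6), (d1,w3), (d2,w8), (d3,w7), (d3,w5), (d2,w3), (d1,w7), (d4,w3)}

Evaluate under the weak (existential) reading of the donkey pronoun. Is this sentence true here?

False

"it" takes "a wreck" as antecedent — a donkey pronoun bound across the clause boundary.
Weak reading: every diver d with some located-wreck has at least one located-wreck w such that photographed(d,w) ∧ tagged(d,w).
Per diver: d1:✓  d2:✓  d3:✗  d4:✓
d3 has no witness among its located-wrecks.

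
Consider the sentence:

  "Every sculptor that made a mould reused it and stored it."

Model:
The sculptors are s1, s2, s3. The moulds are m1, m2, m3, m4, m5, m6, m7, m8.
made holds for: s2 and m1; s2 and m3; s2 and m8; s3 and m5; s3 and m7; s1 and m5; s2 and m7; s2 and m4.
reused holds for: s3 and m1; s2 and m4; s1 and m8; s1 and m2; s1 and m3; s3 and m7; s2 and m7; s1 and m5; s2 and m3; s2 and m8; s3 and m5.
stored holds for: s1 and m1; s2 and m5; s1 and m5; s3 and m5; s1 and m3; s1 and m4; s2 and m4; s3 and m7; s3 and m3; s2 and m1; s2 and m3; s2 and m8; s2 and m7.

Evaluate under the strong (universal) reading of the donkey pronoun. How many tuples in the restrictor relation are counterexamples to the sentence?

1

"it" takes "a mould" as antecedent — a donkey pronoun bound across the clause boundary.
Strong reading: for every (s,m) with made(s,m), reused(s,m) ∧ stored(s,m).
Restrictor pairs: (s1,m5) ✓  (s2,m1) ✗  (s2,m3) ✓  (s2,m4) ✓  (s2,m7) ✓  (s2,m8) ✓  (s3,m5) ✓  (s3,m7) ✓
Counterexamples (restrictor pairs failing the scope): 1.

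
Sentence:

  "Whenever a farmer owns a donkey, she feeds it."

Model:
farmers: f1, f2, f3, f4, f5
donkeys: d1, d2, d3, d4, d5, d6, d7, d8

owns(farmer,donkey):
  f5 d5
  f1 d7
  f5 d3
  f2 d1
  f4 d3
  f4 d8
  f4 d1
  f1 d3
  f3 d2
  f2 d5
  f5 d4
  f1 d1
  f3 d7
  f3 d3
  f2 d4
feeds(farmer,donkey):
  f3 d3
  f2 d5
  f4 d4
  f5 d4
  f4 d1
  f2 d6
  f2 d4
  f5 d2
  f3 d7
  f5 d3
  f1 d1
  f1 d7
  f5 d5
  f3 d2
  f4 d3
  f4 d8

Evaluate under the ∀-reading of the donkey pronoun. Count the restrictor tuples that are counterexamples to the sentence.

2

"it" takes "a donkey" as antecedent — a donkey pronoun bound across the clause boundary.
Strong reading: for every (f,d) with owns(f,d), feeds(f,d).
Restrictor pairs: (f1,d1) ✓  (f1,d3) ✗  (f1,d7) ✓  (f2,d1) ✗  (f2,d4) ✓  (f2,d5) ✓  (f3,d2) ✓  (f3,d3) ✓  (f3,d7) ✓  (f4,d1) ✓  (f4,d3) ✓  (f4,d8) ✓  (f5,d3) ✓  (f5,d4) ✓  (f5,d5) ✓
Counterexamples (restrictor pairs failing the scope): 2.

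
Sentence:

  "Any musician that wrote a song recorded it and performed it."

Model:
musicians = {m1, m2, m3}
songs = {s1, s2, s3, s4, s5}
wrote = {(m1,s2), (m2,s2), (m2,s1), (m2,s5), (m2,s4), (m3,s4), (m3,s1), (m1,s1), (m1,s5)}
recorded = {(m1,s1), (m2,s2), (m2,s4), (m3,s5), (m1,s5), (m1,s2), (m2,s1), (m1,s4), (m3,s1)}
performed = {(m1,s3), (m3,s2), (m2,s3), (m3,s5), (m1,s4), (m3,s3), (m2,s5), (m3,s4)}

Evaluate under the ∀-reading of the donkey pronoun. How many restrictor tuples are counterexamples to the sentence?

9

"it" takes "a song" as antecedent — a donkey pronoun bound across the clause boundary.
Strong reading: for every (m,s) with wrote(m,s), recorded(m,s) ∧ performed(m,s).
Restrictor pairs: (m1,s1) ✗  (m1,s2) ✗  (m1,s5) ✗  (m2,s1) ✗  (m2,s2) ✗  (m2,s4) ✗  (m2,s5) ✗  (m3,s1) ✗  (m3,s4) ✗
Counterexamples (restrictor pairs failing the scope): 9.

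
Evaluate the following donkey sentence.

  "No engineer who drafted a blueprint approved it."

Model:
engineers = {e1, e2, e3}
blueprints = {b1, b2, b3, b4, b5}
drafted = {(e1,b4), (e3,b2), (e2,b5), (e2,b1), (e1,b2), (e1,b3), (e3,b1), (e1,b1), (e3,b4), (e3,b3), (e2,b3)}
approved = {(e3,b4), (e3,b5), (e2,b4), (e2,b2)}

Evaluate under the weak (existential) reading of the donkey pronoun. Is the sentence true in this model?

False

"it" takes "a blueprint" as antecedent — a donkey pronoun bound across the clause boundary.
Truth condition: for no (e,b) with drafted(e,b) does approved(e,b) hold.
Restrictor pairs — does the scope hold? (e1,b1):fails  (e1,b2):fails  (e1,b3):fails  (e1,b4):fails  (e2,b1):fails  (e2,b3):fails  (e2,b5):fails  (e3,b1):fails  (e3,b2):fails  (e3,b3):fails  (e3,b4):holds
Scope holds for 1 pair(s), so the sentence is false.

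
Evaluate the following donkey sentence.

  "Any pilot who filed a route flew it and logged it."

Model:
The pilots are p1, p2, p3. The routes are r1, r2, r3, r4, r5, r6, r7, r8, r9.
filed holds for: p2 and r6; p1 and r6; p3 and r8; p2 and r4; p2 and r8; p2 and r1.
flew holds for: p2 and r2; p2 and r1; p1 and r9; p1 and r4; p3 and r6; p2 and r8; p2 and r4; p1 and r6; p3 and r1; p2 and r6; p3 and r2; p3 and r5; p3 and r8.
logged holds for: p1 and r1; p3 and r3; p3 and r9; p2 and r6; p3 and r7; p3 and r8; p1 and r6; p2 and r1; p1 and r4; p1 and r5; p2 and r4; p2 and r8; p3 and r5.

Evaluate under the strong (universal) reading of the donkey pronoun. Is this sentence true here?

"it" takes "a route" as antecedent — a donkey pronoun bound across the clause boundary.
Strong reading: for every (p,r) with filed(p,r), flew(p,r) ∧ logged(p,r).
Restrictor pairs: (p1,r6) ✓  (p2,r1) ✓  (p2,r4) ✓  (p2,r6) ✓  (p2,r8) ✓  (p3,r8) ✓
Every restrictor pair satisfies the scope.

True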